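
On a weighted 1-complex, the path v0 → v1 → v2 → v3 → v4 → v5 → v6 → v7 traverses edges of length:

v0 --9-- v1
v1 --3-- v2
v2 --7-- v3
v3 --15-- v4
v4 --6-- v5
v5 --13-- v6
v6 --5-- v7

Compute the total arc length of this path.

Arc length = 9 + 3 + 7 + 15 + 6 + 13 + 5 = 58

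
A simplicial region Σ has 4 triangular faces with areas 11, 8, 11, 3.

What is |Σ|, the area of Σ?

11 + 8 + 11 + 3 = 33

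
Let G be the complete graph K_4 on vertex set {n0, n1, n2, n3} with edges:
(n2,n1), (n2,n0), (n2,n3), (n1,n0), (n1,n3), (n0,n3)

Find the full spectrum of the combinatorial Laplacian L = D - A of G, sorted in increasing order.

For the complete graph K_n, L = nI − J (J = all-ones matrix). J has eigenvalues n (once, eigenvector 𝟙) and 0 (multiplicity n−1), so L has eigenvalues 0 (once) and n (multiplicity n−1). Here n = 4: eigenvalue 0 once and 4 with multiplicity 3.
Laplacian eigenvalues (increasing order): [0.0, 4.0, 4.0, 4.0]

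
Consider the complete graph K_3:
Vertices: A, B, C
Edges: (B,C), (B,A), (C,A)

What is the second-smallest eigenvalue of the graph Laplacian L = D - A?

For the complete graph K_n, L = nI − J (J = all-ones matrix). J has eigenvalues n (once, eigenvector 𝟙) and 0 (multiplicity n−1), so L has eigenvalues 0 (once) and n (multiplicity n−1). Here n = 3: eigenvalue 0 once and 3 with multiplicity 2.
Laplacian eigenvalues: [0.0, 3.0, 3.0]. Algebraic connectivity (smallest non-zero eigenvalue) = 3.0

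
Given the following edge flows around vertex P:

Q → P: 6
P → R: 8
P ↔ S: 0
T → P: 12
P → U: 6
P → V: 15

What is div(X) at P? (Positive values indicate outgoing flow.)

Divergence = sum of outgoing flows = (-6) + 8 + 0 + (-12) + 6 + 15 = 11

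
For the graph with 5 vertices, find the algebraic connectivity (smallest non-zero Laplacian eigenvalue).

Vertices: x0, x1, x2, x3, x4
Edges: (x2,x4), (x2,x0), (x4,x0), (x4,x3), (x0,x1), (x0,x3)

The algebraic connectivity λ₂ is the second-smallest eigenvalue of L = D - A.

Degrees: deg(x0) = 4, deg(x1) = 1, deg(x2) = 2, deg(x3) = 2, deg(x4) = 3.
L = D − A with rows/columns ordered (x0, x1, x2, x3, x4):
  [ 4, -1, -1, -1, -1]
  [-1,  1,  0,  0,  0]
  [-1,  0,  2,  0, -1]
  [-1,  0,  0,  2, -1]
  [-1,  0, -1, -1,  3]
Characteristic polynomial: det(λI − L) = λ(λ − 1)(λ − 2)(λ − 4)(λ − 5).
Roots: λ = 0; (λ − 1) = 0 ⇒ λ = 1; (λ − 2) = 0 ⇒ λ = 2; (λ − 4) = 0 ⇒ λ = 4; (λ − 5) = 0 ⇒ λ = 5.
(Check: the roots sum (with multiplicity) to 12, matching trace L = Σdeg = 2·6 = 12.)
Laplacian eigenvalues: [0.0, 1.0, 2.0, 4.0, 5.0]. Algebraic connectivity (smallest non-zero eigenvalue) = 1.0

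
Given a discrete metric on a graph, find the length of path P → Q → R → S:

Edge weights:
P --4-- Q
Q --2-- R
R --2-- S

Arc length = 4 + 2 + 2 = 8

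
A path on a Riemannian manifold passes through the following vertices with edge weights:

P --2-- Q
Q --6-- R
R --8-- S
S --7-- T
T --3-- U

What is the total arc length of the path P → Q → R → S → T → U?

Arc length = 2 + 6 + 8 + 7 + 3 = 26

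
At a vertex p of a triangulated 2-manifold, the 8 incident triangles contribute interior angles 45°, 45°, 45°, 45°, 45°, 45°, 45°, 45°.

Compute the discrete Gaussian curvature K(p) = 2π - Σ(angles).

Sum of angles = 360°. K = 360° - 360° = 0° = 0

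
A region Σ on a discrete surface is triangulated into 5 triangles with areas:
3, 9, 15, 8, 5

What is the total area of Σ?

3 + 9 + 15 + 8 + 5 = 40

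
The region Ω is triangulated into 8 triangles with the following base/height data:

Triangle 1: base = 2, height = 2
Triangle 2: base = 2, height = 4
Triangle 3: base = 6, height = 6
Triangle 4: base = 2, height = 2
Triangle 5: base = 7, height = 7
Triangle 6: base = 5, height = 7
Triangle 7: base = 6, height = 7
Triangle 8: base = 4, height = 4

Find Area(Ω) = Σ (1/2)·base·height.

(1/2)×2×2 + (1/2)×2×4 + (1/2)×6×6 + (1/2)×2×2 + (1/2)×7×7 + (1/2)×5×7 + (1/2)×6×7 + (1/2)×4×4 = 97.0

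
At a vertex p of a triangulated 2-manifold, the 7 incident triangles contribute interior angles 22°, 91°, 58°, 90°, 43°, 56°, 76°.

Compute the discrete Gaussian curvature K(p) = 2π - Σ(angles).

Sum of angles = 436°. K = 360° - 436° = -76° = -19π/45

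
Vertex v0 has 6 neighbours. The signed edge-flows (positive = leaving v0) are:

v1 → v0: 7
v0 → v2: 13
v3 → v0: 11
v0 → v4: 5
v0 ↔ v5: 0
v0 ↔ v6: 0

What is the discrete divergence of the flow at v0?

Divergence = sum of outgoing flows = (-7) + 13 + (-11) + 5 + 0 + 0 = 0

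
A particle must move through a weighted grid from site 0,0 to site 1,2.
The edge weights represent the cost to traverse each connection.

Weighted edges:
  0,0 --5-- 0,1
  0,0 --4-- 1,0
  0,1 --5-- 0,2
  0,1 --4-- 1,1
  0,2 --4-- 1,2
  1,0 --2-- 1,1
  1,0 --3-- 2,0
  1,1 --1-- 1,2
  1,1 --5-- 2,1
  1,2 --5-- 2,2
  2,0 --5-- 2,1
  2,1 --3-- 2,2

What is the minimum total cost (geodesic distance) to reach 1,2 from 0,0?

Shortest path: 0,0 → 1,0 → 1,1 → 1,2, total weight = 7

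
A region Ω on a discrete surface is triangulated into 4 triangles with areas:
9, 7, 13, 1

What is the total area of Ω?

9 + 7 + 13 + 1 = 30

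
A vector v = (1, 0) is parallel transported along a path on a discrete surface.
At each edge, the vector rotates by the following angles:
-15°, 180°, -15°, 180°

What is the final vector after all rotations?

Total rotation: (-15°) + 180° + (-15°) + 180° = 330° ≡ -30° (mod 360°). Final vector: (0.8660, -0.5000)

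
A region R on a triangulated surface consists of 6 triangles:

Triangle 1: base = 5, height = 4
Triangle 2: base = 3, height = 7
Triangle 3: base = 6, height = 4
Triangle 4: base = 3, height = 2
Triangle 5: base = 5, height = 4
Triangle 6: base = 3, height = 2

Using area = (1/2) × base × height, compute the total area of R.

(1/2)×5×4 + (1/2)×3×7 + (1/2)×6×4 + (1/2)×3×2 + (1/2)×5×4 + (1/2)×3×2 = 48.5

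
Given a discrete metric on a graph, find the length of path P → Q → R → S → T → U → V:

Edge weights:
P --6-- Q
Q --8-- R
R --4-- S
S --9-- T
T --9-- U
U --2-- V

Arc length = 6 + 8 + 4 + 9 + 9 + 2 = 38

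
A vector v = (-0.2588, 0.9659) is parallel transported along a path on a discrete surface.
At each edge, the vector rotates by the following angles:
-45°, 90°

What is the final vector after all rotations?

Total rotation: (-45°) + 90° = 45°. Final vector: (-0.8660, 0.5000)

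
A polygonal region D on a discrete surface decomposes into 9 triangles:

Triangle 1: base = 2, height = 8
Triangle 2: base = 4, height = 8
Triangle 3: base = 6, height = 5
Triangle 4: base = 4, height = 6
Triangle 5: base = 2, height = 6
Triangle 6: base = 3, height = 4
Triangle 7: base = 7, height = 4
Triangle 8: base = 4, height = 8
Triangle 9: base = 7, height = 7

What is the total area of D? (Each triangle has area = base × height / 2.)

(1/2)×2×8 + (1/2)×4×8 + (1/2)×6×5 + (1/2)×4×6 + (1/2)×2×6 + (1/2)×3×4 + (1/2)×7×4 + (1/2)×4×8 + (1/2)×7×7 = 117.5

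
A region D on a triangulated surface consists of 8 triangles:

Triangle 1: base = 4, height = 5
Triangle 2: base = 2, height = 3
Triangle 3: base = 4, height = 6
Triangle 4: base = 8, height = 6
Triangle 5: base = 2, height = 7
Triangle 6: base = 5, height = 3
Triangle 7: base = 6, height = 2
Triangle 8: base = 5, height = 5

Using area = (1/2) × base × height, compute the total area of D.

(1/2)×4×5 + (1/2)×2×3 + (1/2)×4×6 + (1/2)×8×6 + (1/2)×2×7 + (1/2)×5×3 + (1/2)×6×2 + (1/2)×5×5 = 82.0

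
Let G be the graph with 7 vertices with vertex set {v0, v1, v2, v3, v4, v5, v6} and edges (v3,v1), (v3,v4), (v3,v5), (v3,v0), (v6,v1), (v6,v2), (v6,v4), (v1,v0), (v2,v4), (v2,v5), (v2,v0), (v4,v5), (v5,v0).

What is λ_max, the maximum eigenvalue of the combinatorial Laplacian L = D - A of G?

Degrees: deg(v0) = 4, deg(v1) = 3, deg(v2) = 4, deg(v3) = 4, deg(v4) = 4, deg(v5) = 4, deg(v6) = 3.
L = D − A with rows/columns ordered (v0, v1, v2, v3, v4, v5, v6):
  [ 4, -1, -1, -1,  0, -1,  0]
  [-1,  3,  0, -1,  0,  0, -1]
  [-1,  0,  4,  0, -1, -1, -1]
  [-1, -1,  0,  4, -1, -1,  0]
  [ 0,  0, -1, -1,  4, -1, -1]
  [-1,  0, -1, -1, -1,  4,  0]
  [ 0, -1, -1,  0, -1,  0,  3]
Characteristic polynomial: det(λI − L) = λ(λ² − 8λ + 14)²(λ − 4)(λ − 6).
Roots: λ = 0; (λ² − 8λ + 14) = 0 ⇒ λ = 4 ± √2 ≈ 2.5858, 5.4142 (multiplicity 2); (λ − 4) = 0 ⇒ λ = 4; (λ − 6) = 0 ⇒ λ = 6.
(Check: the roots sum (with multiplicity) to 26, matching trace L = Σdeg = 2·13 = 26.)
Laplacian eigenvalues: [0.0, 2.5858, 2.5858, 4.0, 5.4142, 5.4142, 6.0]. Largest eigenvalue (spectral radius) = 6.0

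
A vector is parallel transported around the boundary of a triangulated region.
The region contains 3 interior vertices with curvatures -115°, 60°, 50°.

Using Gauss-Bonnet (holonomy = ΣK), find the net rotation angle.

Holonomy = total enclosed curvature = (-115°) + 60° + 50° = -5°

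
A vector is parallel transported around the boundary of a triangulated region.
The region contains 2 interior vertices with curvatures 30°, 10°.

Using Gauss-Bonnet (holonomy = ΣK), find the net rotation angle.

Holonomy = total enclosed curvature = 30° + 10° = 40°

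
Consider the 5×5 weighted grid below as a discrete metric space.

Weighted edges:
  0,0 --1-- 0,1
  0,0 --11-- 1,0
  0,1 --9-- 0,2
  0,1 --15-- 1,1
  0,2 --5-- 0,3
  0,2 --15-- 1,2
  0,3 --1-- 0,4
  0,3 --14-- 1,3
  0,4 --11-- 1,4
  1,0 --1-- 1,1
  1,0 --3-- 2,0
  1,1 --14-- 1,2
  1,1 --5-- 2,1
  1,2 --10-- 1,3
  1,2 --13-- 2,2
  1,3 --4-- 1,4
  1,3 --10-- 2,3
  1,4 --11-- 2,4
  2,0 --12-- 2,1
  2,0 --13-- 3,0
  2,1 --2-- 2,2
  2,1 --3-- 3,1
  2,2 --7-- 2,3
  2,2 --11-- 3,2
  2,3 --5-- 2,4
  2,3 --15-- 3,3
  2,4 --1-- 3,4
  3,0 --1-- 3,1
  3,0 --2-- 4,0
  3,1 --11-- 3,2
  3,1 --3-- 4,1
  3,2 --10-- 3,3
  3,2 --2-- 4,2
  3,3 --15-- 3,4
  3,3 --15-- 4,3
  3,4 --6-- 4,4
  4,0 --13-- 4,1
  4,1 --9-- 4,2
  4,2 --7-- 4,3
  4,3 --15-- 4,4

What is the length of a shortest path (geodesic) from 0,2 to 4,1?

Shortest path: 0,2 → 0,1 → 0,0 → 1,0 → 1,1 → 2,1 → 3,1 → 4,1, total weight = 33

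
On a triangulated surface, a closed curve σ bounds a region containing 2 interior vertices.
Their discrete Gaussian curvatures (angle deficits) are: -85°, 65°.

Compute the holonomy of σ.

Holonomy = total enclosed curvature = (-85°) + 65° = -20°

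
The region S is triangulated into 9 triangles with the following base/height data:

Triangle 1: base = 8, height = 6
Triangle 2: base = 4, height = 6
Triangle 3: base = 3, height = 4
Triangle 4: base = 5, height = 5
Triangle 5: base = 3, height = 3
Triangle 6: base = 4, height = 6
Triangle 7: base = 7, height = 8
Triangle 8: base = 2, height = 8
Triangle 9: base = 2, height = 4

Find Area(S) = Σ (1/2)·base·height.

(1/2)×8×6 + (1/2)×4×6 + (1/2)×3×4 + (1/2)×5×5 + (1/2)×3×3 + (1/2)×4×6 + (1/2)×7×8 + (1/2)×2×8 + (1/2)×2×4 = 111.0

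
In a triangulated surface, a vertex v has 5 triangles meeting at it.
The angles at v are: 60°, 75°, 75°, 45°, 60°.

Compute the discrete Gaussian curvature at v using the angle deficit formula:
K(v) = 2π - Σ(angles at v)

Sum of angles = 315°. K = 360° - 315° = 45° = π/4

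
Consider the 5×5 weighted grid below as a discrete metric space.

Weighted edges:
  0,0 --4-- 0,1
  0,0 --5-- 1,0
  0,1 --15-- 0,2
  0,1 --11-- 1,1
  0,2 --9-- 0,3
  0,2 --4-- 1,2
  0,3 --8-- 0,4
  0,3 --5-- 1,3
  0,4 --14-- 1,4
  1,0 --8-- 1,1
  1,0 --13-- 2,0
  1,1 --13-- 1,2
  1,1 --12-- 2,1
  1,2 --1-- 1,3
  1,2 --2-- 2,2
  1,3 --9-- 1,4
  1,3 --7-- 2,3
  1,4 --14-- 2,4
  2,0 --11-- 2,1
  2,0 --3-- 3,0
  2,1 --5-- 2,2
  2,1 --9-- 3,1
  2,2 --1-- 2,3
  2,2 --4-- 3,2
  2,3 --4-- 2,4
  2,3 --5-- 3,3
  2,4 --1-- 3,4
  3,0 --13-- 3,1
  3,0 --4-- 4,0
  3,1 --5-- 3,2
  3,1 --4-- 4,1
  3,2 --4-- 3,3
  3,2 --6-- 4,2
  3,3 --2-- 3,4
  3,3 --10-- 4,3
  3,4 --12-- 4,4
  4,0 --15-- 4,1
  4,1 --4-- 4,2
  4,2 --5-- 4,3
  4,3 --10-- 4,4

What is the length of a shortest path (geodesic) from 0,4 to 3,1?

Shortest path: 0,4 → 0,3 → 1,3 → 1,2 → 2,2 → 3,2 → 3,1, total weight = 25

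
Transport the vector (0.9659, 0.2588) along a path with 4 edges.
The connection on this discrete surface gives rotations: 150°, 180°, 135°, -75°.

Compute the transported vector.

Total rotation: 150° + 180° + 135° + (-75°) = 390° ≡ 30° (mod 360°). Final vector: (0.7071, 0.7071)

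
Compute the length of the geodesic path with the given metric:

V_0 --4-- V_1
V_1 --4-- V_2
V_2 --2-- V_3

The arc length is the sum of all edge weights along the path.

Arc length = 4 + 4 + 2 = 10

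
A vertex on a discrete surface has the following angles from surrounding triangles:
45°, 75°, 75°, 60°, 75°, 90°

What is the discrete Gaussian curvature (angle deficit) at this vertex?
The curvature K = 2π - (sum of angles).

Sum of angles = 420°. K = 360° - 420° = -60°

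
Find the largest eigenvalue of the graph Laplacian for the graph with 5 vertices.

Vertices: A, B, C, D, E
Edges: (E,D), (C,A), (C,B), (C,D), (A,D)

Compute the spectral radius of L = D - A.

Degrees: deg(A) = 2, deg(B) = 1, deg(C) = 3, deg(D) = 3, deg(E) = 1.
L = D − A with rows/columns ordered (A, B, C, D, E):
  [ 2,  0, -1, -1,  0]
  [ 0,  1, -1,  0,  0]
  [-1, -1,  3, -1,  0]
  [-1,  0, -1,  3, -1]
  [ 0,  0,  0, -1,  1]
Characteristic polynomial: det(λI − L) = λ(λ² − 5λ + 3)(λ² − 5λ + 5).
Roots: λ = 0; (λ² − 5λ + 3) = 0 ⇒ λ = (5 ± √13)/2 ≈ 0.6972, 4.3028; (λ² − 5λ + 5) = 0 ⇒ λ = (5 ± √5)/2 ≈ 1.382, 3.618.
(Check: the roots sum (with multiplicity) to 10, matching trace L = Σdeg = 2·5 = 10.)
Laplacian eigenvalues: [0.0, 0.6972, 1.382, 3.618, 4.3028]. Largest eigenvalue (spectral radius) = 4.3028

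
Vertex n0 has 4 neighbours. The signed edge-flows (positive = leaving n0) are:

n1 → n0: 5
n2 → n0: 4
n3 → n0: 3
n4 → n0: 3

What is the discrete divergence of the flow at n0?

Divergence = sum of outgoing flows = (-5) + (-4) + (-3) + (-3) = -15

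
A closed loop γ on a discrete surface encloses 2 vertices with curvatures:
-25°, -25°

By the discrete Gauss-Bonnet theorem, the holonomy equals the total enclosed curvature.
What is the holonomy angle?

Holonomy = total enclosed curvature = (-25°) + (-25°) = -50°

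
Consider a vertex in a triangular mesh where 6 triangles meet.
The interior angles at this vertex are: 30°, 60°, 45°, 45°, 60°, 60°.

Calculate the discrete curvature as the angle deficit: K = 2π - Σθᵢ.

Sum of angles = 300°. K = 360° - 300° = 60°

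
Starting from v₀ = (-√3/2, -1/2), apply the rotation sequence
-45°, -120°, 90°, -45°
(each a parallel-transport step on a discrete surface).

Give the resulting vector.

Total rotation: (-45°) + (-120°) + 90° + (-45°) = -120°. Final vector: (0, 1)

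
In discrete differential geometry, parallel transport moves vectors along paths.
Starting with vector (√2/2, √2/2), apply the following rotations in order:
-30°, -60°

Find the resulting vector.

Total rotation: (-30°) + (-60°) = -90°. Final vector: (0.7071, -0.7071)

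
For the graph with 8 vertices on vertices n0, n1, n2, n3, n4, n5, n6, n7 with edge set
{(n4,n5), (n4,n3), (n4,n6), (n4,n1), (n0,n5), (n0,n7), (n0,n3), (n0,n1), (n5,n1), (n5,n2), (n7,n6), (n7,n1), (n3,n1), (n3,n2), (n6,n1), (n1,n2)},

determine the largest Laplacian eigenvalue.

Degrees: deg(n0) = 4, deg(n1) = 7, deg(n2) = 3, deg(n3) = 4, deg(n4) = 4, deg(n5) = 4, deg(n6) = 3, deg(n7) = 3.
L = D − A with rows/columns ordered (n0, n1, n2, n3, n4, n5, n6, n7):
  [ 4, -1,  0, -1,  0, -1,  0, -1]
  [-1,  7, -1, -1, -1, -1, -1, -1]
  [ 0, -1,  3, -1,  0, -1,  0,  0]
  [-1, -1, -1,  4, -1,  0,  0,  0]
  [ 0, -1,  0, -1,  4, -1, -1,  0]
  [-1, -1, -1,  0, -1,  4,  0,  0]
  [ 0, -1,  0,  0, -1,  0,  3, -1]
  [-1, -1,  0,  0,  0,  0, -1,  3]
Characteristic polynomial: det(λI − L) = λ(λ − 2)(λ − 3)(λ² − 10λ + 23)(λ − 4)(λ − 5)(λ − 8).
Roots: λ = 0; (λ − 2) = 0 ⇒ λ = 2; (λ − 3) = 0 ⇒ λ = 3; (λ² − 10λ + 23) = 0 ⇒ λ = 5 ± √2 ≈ 3.5858, 6.4142; (λ − 4) = 0 ⇒ λ = 4; (λ − 5) = 0 ⇒ λ = 5; (λ − 8) = 0 ⇒ λ = 8.
(Check: the roots sum (with multiplicity) to 32, matching trace L = Σdeg = 2·16 = 32.)
Laplacian eigenvalues: [0.0, 2.0, 3.0, 3.5858, 4.0, 5.0, 6.4142, 8.0]. Largest eigenvalue (spectral radius) = 8.0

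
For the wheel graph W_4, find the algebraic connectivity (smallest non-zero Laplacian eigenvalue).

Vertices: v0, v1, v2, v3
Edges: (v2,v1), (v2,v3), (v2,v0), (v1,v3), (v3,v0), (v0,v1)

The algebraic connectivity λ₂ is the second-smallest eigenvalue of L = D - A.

The wheel W_4 is the join K_1 ∨ C_3 (a hub joined to every vertex of a cycle of length 3). For a join G ∨ H (G on p vertices, H on q vertices) the Laplacian spectrum is 0, p+q, the eigenvalues of L(G) other than one 0 each shifted by +q, and the eigenvalues of L(H) other than one 0 each shifted by +p. With G = K_1 (p = 1, nothing left after dropping its 0) and H = C_3 (q = 3, eigenvalues 2 − 2cos(2πk/3), k = 0, …, 2; drop k = 0), the spectrum of W_4 is 0, 4, and 1 + (2 − 2cos(2πk/3)) = 3 − 2cos(2πk/3) for k = 1, …, 2:
k=1: 3 − 2cos(2π/3) = 4.0; k=2: 3 − 2cos(4π/3) = 4.0.
Laplacian eigenvalues: [0.0, 4.0, 4.0, 4.0]. Algebraic connectivity (smallest non-zero eigenvalue) = 4.0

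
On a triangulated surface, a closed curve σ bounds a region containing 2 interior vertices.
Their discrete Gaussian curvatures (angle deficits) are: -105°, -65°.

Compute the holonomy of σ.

Holonomy = total enclosed curvature = (-105°) + (-65°) = -170°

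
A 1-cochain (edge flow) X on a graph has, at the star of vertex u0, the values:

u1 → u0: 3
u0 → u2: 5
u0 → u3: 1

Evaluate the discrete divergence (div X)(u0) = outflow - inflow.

Divergence = sum of outgoing flows = (-3) + 5 + 1 = 3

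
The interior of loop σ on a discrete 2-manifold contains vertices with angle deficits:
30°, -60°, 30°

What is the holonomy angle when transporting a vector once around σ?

Holonomy = total enclosed curvature = 30° + (-60°) + 30° = 0°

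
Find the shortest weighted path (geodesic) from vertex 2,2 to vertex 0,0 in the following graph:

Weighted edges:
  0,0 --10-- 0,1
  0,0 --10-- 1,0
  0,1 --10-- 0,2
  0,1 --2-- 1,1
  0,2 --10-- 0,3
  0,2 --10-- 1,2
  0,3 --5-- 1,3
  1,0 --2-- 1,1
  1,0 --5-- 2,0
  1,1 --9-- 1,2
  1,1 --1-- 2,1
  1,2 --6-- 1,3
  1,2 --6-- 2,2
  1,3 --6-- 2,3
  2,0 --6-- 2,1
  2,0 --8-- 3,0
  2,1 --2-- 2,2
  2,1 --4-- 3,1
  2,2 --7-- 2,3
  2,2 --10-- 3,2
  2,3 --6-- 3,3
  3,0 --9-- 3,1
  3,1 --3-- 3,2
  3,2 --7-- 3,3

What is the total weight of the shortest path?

Shortest path: 2,2 → 2,1 → 1,1 → 0,1 → 0,0, total weight = 15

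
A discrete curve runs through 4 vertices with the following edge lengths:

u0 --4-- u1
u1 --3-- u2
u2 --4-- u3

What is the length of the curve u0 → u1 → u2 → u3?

Arc length = 4 + 3 + 4 = 11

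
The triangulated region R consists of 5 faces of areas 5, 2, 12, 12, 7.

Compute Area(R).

5 + 2 + 12 + 12 + 7 = 38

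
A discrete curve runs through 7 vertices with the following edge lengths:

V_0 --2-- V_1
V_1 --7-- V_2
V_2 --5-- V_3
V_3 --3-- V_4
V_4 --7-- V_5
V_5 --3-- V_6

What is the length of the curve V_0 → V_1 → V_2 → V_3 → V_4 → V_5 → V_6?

Arc length = 2 + 7 + 5 + 3 + 7 + 3 = 27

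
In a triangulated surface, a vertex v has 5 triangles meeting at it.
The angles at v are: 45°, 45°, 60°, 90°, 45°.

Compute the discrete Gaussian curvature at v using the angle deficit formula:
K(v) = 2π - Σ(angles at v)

Sum of angles = 285°. K = 360° - 285° = 75° = 5π/12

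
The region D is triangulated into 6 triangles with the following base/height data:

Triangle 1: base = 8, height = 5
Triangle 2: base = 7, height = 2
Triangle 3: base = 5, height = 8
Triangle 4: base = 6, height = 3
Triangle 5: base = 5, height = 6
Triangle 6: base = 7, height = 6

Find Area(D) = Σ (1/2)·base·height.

(1/2)×8×5 + (1/2)×7×2 + (1/2)×5×8 + (1/2)×6×3 + (1/2)×5×6 + (1/2)×7×6 = 92.0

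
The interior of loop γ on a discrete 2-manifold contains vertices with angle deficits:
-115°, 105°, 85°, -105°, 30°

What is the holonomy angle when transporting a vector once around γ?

Holonomy = total enclosed curvature = (-115°) + 105° + 85° + (-105°) + 30° = 0°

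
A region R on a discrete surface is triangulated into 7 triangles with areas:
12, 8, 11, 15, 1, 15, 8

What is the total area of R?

12 + 8 + 11 + 15 + 1 + 15 + 8 = 70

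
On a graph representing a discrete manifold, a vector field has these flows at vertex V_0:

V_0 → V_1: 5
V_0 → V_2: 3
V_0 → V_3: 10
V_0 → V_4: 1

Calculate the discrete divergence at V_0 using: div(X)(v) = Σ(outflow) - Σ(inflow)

Divergence = sum of outgoing flows = 5 + 3 + 10 + 1 = 19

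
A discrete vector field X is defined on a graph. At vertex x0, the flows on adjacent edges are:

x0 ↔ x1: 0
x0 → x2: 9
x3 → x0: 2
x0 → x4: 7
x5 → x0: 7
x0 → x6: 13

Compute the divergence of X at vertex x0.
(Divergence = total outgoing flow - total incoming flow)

Divergence = sum of outgoing flows = 0 + 9 + (-2) + 7 + (-7) + 13 = 20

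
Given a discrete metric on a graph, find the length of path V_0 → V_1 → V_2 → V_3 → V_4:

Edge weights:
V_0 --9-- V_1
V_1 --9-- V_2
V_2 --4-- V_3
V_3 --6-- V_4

Arc length = 9 + 9 + 4 + 6 = 28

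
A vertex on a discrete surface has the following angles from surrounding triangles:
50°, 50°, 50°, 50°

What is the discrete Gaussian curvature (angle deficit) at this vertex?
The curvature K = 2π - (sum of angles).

Sum of angles = 200°. K = 360° - 200° = 160°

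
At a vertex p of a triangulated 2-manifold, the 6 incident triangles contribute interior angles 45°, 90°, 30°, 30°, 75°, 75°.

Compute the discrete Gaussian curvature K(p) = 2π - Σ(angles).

Sum of angles = 345°. K = 360° - 345° = 15° = π/12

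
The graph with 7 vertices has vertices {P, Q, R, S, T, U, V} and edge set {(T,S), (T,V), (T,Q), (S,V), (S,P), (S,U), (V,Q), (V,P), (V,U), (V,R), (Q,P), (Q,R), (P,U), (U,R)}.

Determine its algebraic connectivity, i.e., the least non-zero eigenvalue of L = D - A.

Degrees: deg(P) = 4, deg(Q) = 4, deg(R) = 3, deg(S) = 4, deg(T) = 3, deg(U) = 4, deg(V) = 6.
L = D − A with rows/columns ordered (P, Q, R, S, T, U, V):
  [ 4, -1,  0, -1,  0, -1, -1]
  [-1,  4, -1,  0, -1,  0, -1]
  [ 0, -1,  3,  0,  0, -1, -1]
  [-1,  0,  0,  4, -1, -1, -1]
  [ 0, -1,  0, -1,  3,  0, -1]
  [-1,  0, -1, -1,  0,  4, -1]
  [-1, -1, -1, -1, -1, -1,  6]
Characteristic polynomial: det(λI − L) = λ(λ² − 8λ + 14)(λ − 3)(λ − 4)(λ − 6)(λ − 7).
Roots: λ = 0; (λ² − 8λ + 14) = 0 ⇒ λ = 4 ± √2 ≈ 2.5858, 5.4142; (λ − 3) = 0 ⇒ λ = 3; (λ − 4) = 0 ⇒ λ = 4; (λ − 6) = 0 ⇒ λ = 6; (λ − 7) = 0 ⇒ λ = 7.
(Check: the roots sum (with multiplicity) to 28, matching trace L = Σdeg = 2·14 = 28.)
Laplacian eigenvalues: [0.0, 2.5858, 3.0, 4.0, 5.4142, 6.0, 7.0]. Algebraic connectivity (smallest non-zero eigenvalue) = 2.5858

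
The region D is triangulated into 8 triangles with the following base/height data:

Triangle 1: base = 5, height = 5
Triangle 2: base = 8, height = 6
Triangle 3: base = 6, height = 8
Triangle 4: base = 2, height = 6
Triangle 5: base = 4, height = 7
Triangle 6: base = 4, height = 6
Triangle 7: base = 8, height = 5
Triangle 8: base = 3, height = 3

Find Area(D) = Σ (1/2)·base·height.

(1/2)×5×5 + (1/2)×8×6 + (1/2)×6×8 + (1/2)×2×6 + (1/2)×4×7 + (1/2)×4×6 + (1/2)×8×5 + (1/2)×3×3 = 117.0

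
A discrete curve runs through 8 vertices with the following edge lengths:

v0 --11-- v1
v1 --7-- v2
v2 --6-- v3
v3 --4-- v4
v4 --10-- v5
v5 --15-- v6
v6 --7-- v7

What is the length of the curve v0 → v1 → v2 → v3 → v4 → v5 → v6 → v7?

Arc length = 11 + 7 + 6 + 4 + 10 + 15 + 7 = 60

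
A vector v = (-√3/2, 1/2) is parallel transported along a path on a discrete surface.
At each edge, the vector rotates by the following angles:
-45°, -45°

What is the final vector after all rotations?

Total rotation: (-45°) + (-45°) = -90°. Final vector: (0.5000, 0.8660)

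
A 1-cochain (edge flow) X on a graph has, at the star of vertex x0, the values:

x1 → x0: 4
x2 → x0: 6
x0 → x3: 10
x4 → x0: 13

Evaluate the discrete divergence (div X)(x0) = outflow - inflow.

Divergence = sum of outgoing flows = (-4) + (-6) + 10 + (-13) = -13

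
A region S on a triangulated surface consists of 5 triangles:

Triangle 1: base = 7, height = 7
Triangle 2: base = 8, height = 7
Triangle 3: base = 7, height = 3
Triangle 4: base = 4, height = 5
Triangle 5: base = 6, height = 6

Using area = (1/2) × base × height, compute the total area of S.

(1/2)×7×7 + (1/2)×8×7 + (1/2)×7×3 + (1/2)×4×5 + (1/2)×6×6 = 91.0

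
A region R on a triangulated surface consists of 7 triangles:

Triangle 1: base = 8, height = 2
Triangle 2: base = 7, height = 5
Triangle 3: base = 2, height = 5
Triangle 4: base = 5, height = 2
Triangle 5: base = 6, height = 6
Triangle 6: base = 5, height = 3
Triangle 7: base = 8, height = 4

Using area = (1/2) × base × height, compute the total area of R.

(1/2)×8×2 + (1/2)×7×5 + (1/2)×2×5 + (1/2)×5×2 + (1/2)×6×6 + (1/2)×5×3 + (1/2)×8×4 = 77.0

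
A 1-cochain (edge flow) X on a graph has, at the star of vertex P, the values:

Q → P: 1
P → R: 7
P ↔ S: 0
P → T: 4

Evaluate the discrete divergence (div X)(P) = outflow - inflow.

Divergence = sum of outgoing flows = (-1) + 7 + 0 + 4 = 10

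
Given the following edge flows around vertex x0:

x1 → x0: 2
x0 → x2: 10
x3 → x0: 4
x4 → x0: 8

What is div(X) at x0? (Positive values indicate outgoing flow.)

Divergence = sum of outgoing flows = (-2) + 10 + (-4) + (-8) = -4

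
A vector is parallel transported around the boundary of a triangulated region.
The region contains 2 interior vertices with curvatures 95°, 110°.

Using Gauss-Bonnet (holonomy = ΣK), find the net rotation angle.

Holonomy = total enclosed curvature = 95° + 110° = 205°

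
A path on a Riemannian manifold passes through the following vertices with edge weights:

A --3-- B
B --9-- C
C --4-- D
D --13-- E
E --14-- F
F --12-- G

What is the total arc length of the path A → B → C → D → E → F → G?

Arc length = 3 + 9 + 4 + 13 + 14 + 12 = 55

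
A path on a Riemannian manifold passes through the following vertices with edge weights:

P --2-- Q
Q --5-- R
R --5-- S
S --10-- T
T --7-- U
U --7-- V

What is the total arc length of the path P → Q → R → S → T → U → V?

Arc length = 2 + 5 + 5 + 10 + 7 + 7 = 36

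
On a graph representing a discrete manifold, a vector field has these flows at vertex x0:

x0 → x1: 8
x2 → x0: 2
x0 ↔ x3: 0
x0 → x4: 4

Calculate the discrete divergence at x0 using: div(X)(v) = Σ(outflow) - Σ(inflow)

Divergence = sum of outgoing flows = 8 + (-2) + 0 + 4 = 10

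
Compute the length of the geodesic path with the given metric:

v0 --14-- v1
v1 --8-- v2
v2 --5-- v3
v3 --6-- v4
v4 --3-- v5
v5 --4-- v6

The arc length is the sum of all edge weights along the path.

Arc length = 14 + 8 + 5 + 6 + 3 + 4 = 40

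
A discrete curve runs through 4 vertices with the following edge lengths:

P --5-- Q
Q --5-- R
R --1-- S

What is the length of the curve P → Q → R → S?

Arc length = 5 + 5 + 1 = 11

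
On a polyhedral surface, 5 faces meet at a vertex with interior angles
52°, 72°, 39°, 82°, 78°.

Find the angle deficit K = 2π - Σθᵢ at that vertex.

Sum of angles = 323°. K = 360° - 323° = 37° = 37π/180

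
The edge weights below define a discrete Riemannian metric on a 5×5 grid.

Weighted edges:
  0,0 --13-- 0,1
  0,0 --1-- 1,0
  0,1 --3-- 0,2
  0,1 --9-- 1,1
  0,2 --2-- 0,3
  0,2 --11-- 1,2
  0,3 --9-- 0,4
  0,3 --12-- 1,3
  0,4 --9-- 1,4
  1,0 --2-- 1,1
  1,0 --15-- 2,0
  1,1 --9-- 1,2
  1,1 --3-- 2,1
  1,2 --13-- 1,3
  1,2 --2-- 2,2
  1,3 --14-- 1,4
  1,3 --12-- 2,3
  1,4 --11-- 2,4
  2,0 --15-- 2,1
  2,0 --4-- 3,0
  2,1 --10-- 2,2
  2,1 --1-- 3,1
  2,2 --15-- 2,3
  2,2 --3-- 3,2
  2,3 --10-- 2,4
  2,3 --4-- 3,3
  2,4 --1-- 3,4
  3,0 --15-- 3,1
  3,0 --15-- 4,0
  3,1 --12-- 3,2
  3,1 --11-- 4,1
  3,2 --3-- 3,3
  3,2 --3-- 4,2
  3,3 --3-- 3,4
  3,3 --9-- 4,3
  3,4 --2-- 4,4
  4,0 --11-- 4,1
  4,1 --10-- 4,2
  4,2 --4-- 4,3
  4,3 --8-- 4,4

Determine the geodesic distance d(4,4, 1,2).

Shortest path: 4,4 → 3,4 → 3,3 → 3,2 → 2,2 → 1,2, total weight = 13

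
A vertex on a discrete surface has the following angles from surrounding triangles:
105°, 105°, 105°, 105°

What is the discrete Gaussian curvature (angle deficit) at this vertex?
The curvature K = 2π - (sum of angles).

Sum of angles = 420°. K = 360° - 420° = -60° = -π/3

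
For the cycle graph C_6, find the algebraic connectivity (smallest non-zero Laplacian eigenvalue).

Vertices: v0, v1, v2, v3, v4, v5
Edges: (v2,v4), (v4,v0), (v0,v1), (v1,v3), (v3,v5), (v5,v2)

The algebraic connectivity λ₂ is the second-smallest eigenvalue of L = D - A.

The cycle graph C_n has Laplacian eigenvalues λ_k = 2 − 2cos(2πk/n), k = 0, 1, …, n−1. Here n = 6:
k=0: 2 − 2cos(0) = 0.0; k=1: 2 − 2cos(π/3) = 1.0; k=2: 2 − 2cos(2π/3) = 3.0; k=3: 2 − 2cos(π) = 4.0; k=4: 2 − 2cos(4π/3) = 3.0; k=5: 2 − 2cos(5π/3) = 1.0.
Laplacian eigenvalues: [0.0, 1.0, 1.0, 3.0, 3.0, 4.0]. Algebraic connectivity (smallest non-zero eigenvalue) = 1.0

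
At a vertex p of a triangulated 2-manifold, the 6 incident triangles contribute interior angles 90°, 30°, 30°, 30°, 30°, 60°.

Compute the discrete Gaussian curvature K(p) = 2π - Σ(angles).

Sum of angles = 270°. K = 360° - 270° = 90° = π/2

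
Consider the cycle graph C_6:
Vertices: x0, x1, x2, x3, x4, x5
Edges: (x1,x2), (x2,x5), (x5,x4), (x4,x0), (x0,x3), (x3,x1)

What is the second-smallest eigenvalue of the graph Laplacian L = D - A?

The cycle graph C_n has Laplacian eigenvalues λ_k = 2 − 2cos(2πk/n), k = 0, 1, …, n−1. Here n = 6:
k=0: 2 − 2cos(0) = 0.0; k=1: 2 − 2cos(π/3) = 1.0; k=2: 2 − 2cos(2π/3) = 3.0; k=3: 2 − 2cos(π) = 4.0; k=4: 2 − 2cos(4π/3) = 3.0; k=5: 2 − 2cos(5π/3) = 1.0.
Laplacian eigenvalues: [0.0, 1.0, 1.0, 3.0, 3.0, 4.0]. Algebraic connectivity (smallest non-zero eigenvalue) = 1.0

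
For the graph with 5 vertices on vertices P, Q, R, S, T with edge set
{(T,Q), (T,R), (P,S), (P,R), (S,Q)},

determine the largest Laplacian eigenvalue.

Degrees: deg(P) = 2, deg(Q) = 2, deg(R) = 2, deg(S) = 2, deg(T) = 2.
L = D − A with rows/columns ordered (P, Q, R, S, T):
  [ 2,  0, -1, -1,  0]
  [ 0,  2,  0, -1, -1]
  [-1,  0,  2,  0, -1]
  [-1, -1,  0,  2,  0]
  [ 0, -1, -1,  0,  2]
Characteristic polynomial: det(λI − L) = λ(λ² − 5λ + 5)².
Roots: λ = 0; (λ² − 5λ + 5) = 0 ⇒ λ = (5 ± √5)/2 ≈ 1.382, 3.618 (multiplicity 2).
(Check: the roots sum (with multiplicity) to 10, matching trace L = Σdeg = 2·5 = 10.)
Laplacian eigenvalues: [0.0, 1.382, 1.382, 3.618, 3.618]. Largest eigenvalue (spectral radius) = 3.618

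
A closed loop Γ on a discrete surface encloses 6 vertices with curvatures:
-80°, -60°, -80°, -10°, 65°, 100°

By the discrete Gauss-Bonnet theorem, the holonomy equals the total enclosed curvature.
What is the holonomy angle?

Holonomy = total enclosed curvature = (-80°) + (-60°) + (-80°) + (-10°) + 65° + 100° = -65°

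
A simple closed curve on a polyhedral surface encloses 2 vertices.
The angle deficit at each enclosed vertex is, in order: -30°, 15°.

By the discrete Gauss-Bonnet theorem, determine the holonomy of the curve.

Holonomy = total enclosed curvature = (-30°) + 15° = -15°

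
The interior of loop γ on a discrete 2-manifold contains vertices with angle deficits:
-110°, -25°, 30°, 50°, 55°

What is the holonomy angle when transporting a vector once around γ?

Holonomy = total enclosed curvature = (-110°) + (-25°) + 30° + 50° + 55° = 0°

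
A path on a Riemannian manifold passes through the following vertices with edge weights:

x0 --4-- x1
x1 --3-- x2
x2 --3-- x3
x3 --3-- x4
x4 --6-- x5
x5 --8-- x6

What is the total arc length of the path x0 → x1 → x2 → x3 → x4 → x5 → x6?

Arc length = 4 + 3 + 3 + 3 + 6 + 8 = 27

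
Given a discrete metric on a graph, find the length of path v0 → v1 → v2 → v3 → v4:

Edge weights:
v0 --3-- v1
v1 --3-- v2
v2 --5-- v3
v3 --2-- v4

Arc length = 3 + 3 + 5 + 2 = 13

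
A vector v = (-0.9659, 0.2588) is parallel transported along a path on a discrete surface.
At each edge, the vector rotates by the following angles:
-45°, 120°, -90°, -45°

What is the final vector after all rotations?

Total rotation: (-45°) + 120° + (-90°) + (-45°) = -60°. Final vector: (-0.2588, 0.9659)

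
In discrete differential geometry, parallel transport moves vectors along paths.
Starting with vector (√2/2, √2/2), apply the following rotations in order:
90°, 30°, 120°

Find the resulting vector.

Total rotation: 90° + 30° + 120° = 240° ≡ -120° (mod 360°). Final vector: (0.2588, -0.9659)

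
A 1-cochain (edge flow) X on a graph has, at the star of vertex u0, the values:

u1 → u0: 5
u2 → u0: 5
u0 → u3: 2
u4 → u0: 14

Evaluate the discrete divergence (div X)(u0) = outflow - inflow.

Divergence = sum of outgoing flows = (-5) + (-5) + 2 + (-14) = -22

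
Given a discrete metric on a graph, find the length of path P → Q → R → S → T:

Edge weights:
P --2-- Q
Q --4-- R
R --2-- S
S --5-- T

Arc length = 2 + 4 + 2 + 5 = 13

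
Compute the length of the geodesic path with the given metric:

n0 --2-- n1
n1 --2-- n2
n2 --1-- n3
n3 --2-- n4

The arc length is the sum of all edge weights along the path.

Arc length = 2 + 2 + 1 + 2 = 7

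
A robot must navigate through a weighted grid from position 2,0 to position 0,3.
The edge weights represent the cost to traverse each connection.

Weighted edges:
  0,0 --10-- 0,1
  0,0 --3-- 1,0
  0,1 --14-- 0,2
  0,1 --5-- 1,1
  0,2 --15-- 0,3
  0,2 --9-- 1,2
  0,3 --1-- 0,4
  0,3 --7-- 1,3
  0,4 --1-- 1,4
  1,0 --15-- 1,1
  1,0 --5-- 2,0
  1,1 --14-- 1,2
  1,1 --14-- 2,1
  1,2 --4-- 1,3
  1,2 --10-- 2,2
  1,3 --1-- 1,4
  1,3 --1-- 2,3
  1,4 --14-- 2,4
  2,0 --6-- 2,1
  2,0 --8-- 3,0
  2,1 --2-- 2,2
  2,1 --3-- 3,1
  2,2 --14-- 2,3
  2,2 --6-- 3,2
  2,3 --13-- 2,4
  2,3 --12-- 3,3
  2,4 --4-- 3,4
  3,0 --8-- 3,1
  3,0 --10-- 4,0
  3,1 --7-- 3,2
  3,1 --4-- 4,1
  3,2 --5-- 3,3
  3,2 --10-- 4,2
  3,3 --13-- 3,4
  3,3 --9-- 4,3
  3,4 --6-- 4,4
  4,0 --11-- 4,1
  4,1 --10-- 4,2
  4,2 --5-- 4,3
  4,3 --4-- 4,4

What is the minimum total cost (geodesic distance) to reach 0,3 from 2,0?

Shortest path: 2,0 → 2,1 → 2,2 → 1,2 → 1,3 → 1,4 → 0,4 → 0,3, total weight = 25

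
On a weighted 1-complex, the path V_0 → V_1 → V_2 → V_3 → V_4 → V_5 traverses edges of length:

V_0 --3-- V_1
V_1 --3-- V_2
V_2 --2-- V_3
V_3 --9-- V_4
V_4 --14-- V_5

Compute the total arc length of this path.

Arc length = 3 + 3 + 2 + 9 + 14 = 31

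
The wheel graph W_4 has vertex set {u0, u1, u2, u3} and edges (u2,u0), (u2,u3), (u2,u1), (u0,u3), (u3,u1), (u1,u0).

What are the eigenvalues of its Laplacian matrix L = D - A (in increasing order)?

The wheel W_4 is the join K_1 ∨ C_3 (a hub joined to every vertex of a cycle of length 3). For a join G ∨ H (G on p vertices, H on q vertices) the Laplacian spectrum is 0, p+q, the eigenvalues of L(G) other than one 0 each shifted by +q, and the eigenvalues of L(H) other than one 0 each shifted by +p. With G = K_1 (p = 1, nothing left after dropping its 0) and H = C_3 (q = 3, eigenvalues 2 − 2cos(2πk/3), k = 0, …, 2; drop k = 0), the spectrum of W_4 is 0, 4, and 1 + (2 − 2cos(2πk/3)) = 3 − 2cos(2πk/3) for k = 1, …, 2:
k=1: 3 − 2cos(2π/3) = 4.0; k=2: 3 − 2cos(4π/3) = 4.0.
Laplacian eigenvalues (increasing order): [0.0, 4.0, 4.0, 4.0]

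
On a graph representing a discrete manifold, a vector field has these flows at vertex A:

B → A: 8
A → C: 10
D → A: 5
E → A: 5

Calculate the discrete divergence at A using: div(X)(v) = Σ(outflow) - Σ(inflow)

Divergence = sum of outgoing flows = (-8) + 10 + (-5) + (-5) = -8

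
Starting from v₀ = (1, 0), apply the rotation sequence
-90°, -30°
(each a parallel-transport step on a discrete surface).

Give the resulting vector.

Total rotation: (-90°) + (-30°) = -120°. Final vector: (-0.5000, -0.8660)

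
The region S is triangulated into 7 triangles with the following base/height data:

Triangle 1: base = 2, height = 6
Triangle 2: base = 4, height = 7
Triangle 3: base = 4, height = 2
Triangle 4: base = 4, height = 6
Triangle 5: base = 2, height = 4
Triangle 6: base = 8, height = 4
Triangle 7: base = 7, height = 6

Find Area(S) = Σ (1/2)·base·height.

(1/2)×2×6 + (1/2)×4×7 + (1/2)×4×2 + (1/2)×4×6 + (1/2)×2×4 + (1/2)×8×4 + (1/2)×7×6 = 77.0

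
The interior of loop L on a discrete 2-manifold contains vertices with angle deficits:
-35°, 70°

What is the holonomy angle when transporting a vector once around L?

Holonomy = total enclosed curvature = (-35°) + 70° = 35°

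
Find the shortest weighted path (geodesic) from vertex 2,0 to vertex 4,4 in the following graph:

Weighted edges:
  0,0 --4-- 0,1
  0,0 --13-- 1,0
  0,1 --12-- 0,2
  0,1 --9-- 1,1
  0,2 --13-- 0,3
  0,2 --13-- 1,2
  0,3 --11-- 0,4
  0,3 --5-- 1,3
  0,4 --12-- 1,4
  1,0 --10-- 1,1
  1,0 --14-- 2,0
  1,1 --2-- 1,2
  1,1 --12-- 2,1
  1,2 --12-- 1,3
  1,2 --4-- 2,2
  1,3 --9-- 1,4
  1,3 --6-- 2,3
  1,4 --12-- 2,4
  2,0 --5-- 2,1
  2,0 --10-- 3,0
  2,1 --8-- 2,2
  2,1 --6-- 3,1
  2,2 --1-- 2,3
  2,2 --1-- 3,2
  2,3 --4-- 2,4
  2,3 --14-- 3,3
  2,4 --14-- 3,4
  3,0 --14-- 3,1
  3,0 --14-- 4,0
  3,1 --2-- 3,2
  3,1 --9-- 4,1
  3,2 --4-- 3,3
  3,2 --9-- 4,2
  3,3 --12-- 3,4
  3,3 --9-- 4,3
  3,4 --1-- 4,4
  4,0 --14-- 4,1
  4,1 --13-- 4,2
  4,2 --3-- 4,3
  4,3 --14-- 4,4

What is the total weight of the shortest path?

Shortest path: 2,0 → 2,1 → 3,1 → 3,2 → 3,3 → 3,4 → 4,4, total weight = 30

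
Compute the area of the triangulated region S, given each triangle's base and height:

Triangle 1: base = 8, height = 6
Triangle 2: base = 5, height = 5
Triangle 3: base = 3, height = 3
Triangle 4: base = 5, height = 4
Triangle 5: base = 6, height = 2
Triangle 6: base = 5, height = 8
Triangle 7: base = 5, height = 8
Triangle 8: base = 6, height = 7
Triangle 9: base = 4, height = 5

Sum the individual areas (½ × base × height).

(1/2)×8×6 + (1/2)×5×5 + (1/2)×3×3 + (1/2)×5×4 + (1/2)×6×2 + (1/2)×5×8 + (1/2)×5×8 + (1/2)×6×7 + (1/2)×4×5 = 128.0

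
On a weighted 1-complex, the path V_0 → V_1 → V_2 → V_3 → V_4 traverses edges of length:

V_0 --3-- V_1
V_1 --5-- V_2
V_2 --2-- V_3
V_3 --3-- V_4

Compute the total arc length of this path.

Arc length = 3 + 5 + 2 + 3 = 13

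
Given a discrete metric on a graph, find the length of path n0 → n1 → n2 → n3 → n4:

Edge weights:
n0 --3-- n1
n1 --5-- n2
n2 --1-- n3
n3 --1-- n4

Arc length = 3 + 5 + 1 + 1 = 10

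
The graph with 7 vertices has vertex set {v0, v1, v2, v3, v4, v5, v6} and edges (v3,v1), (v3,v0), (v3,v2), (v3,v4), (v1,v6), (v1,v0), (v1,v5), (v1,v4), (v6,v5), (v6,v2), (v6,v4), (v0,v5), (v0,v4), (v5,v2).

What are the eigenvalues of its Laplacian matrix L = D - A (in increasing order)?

Degrees: deg(v0) = 4, deg(v1) = 5, deg(v2) = 3, deg(v3) = 4, deg(v4) = 4, deg(v5) = 4, deg(v6) = 4.
L = D − A with rows/columns ordered (v0, v1, v2, v3, v4, v5, v6):
  [ 4, -1,  0, -1, -1, -1,  0]
  [-1,  5,  0, -1, -1, -1, -1]
  [ 0,  0,  3, -1,  0, -1, -1]
  [-1, -1, -1,  4, -1,  0,  0]
  [-1, -1,  0, -1,  4,  0, -1]
  [-1, -1, -1,  0,  0,  4, -1]
  [ 0, -1, -1,  0, -1, -1,  4]
Characteristic polynomial: det(λI − L) = λ(λ² − 8λ + 14)(λ² − 10λ + 23)(λ − 4)(λ − 6).
Roots: λ = 0; (λ² − 8λ + 14) = 0 ⇒ λ = 4 ± √2 ≈ 2.5858, 5.4142; (λ² − 10λ + 23) = 0 ⇒ λ = 5 ± √2 ≈ 3.5858, 6.4142; (λ − 4) = 0 ⇒ λ = 4; (λ − 6) = 0 ⇒ λ = 6.
(Check: the roots sum (with multiplicity) to 28, matching trace L = Σdeg = 2·14 = 28.)
Laplacian eigenvalues (increasing order): [0.0, 2.5858, 3.5858, 4.0, 5.4142, 6.0, 6.4142]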